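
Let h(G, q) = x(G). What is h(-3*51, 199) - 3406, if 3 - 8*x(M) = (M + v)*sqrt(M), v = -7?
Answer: -27245/8 + 60*I*sqrt(17) ≈ -3405.6 + 247.39*I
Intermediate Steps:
x(M) = 3/8 - sqrt(M)*(-7 + M)/8 (x(M) = 3/8 - (M - 7)*sqrt(M)/8 = 3/8 - (-7 + M)*sqrt(M)/8 = 3/8 - sqrt(M)*(-7 + M)/8)
h(G, q) = 3/8 - G**(3/2)/8 + 7*sqrt(G)/8
h(-3*51, 199) - 3406 = (3/8 - (-459*I*sqrt(17))/8 + 7*sqrt(-3*51)/8) - 3406 = (3/8 - (-459)*I*sqrt(17)/8 + 7*sqrt(-153)/8) - 3406 = (3/8 - (-459)*I*sqrt(17)/8 + 7*(3*I*sqrt(17))/8) - 3406 = (3/8 + 459*I*sqrt(17)/8 + 21*I*sqrt(17)/8) - 3406 = (3/8 + 60*I*sqrt(17)) - 3406 = -27245/8 + 60*I*sqrt(17)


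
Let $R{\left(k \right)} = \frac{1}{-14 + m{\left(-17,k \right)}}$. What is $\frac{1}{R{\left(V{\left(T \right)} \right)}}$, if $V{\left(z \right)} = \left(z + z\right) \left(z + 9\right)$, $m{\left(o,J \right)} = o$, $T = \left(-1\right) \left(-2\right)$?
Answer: $-31$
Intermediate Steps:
$T = 2$
$V{\left(z \right)} = 2 z \left(9 + z\right)$
$R{\left(k \right)} = - \frac{1}{31}$ ($R{\left(k \right)} = \frac{1}{-14 - 17} = \frac{1}{-31} = - \frac{1}{31}$)
$\frac{1}{R{\left(V{\left(T \right)} \right)}} = \frac{1}{- \frac{1}{31}} = -31$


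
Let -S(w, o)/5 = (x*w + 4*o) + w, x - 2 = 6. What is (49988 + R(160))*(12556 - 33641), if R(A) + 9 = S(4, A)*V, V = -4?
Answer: -1338876415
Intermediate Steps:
x = 8 (x = 2 + 6 = 8)
S(w, o) = -45*w - 20*o (S(w, o) = -5*((8*w + 4*o) + w) = -5*((4*o + 8*w) + w) = -5*(4*o + 9*w) = -45*w - 20*o)
R(A) = 711 + 80*A (R(A) = -9 + (-45*4 - 20*A)*(-4) = -9 + (-180 - 20*A)*(-4) = -9 + (720 + 80*A) = 711 + 80*A)
(49988 + R(160))*(12556 - 33641) = (49988 + (711 + 80*160))*(12556 - 33641) = (49988 + (711 + 12800))*(-21085) = (49988 + 13511)*(-21085) = 63499*(-21085) = -1338876415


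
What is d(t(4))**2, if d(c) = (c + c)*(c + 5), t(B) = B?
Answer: 5184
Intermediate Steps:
d(c) = 2*c*(5 + c) (d(c) = (2*c)*(5 + c) = 2*c*(5 + c))
d(t(4))**2 = (2*4*(5 + 4))**2 = (2*4*9)**2 = 72**2 = 5184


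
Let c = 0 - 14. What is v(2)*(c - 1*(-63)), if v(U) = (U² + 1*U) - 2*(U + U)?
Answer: -98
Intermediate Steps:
c = -14
v(U) = U² - 3*U (v(U) = (U² + U) - 4*U = (U + U²) - 4*U = U² - 3*U)
v(2)*(c - 1*(-63)) = (2*(-3 + 2))*(-14 - 1*(-63)) = (2*(-1))*(-14 + 63) = -2*49 = -98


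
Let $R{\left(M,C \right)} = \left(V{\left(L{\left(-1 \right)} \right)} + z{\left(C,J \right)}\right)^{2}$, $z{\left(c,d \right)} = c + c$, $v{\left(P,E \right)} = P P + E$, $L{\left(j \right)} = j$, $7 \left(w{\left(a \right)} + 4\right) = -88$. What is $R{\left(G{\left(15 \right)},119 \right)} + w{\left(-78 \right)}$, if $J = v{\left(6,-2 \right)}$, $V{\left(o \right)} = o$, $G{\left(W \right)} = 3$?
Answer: $\frac{393067}{7} \approx 56152.0$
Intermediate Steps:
$w{\left(a \right)} = - \frac{116}{7}$ ($w{\left(a \right)} = -4 + \frac{1}{7} \left(-88\right) = -4 - \frac{88}{7} = - \frac{116}{7}$)
$v{\left(P,E \right)} = E + P^{2}$ ($v{\left(P,E \right)} = P^{2} + E = E + P^{2}$)
$J = 34$ ($J = -2 + 6^{2} = -2 + 36 = 34$)
$z{\left(c,d \right)} = 2 c$
$R{\left(M,C \right)} = \left(-1 + 2 C\right)^{2}$
$R{\left(G{\left(15 \right)},119 \right)} + w{\left(-78 \right)} = \left(-1 + 2 \cdot 119\right)^{2} - \frac{116}{7} = \left(-1 + 238\right)^{2} - \frac{116}{7} = 237^{2} - \frac{116}{7} = 56169 - \frac{116}{7} = \frac{393067}{7}$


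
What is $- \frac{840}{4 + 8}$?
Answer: $-70$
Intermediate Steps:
$- \frac{840}{4 + 8} = - \frac{840}{12} = \left(-840\right) \frac{1}{12} = -70$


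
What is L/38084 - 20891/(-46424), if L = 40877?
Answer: 673321673/442002904 ≈ 1.5233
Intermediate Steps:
L/38084 - 20891/(-46424) = 40877/38084 - 20891/(-46424) = 40877*(1/38084) - 20891*(-1/46424) = 40877/38084 + 20891/46424 = 673321673/442002904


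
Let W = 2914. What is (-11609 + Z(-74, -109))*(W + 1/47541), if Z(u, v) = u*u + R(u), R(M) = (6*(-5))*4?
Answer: -66635082475/3657 ≈ -1.8221e+7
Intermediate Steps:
R(M) = -120 (R(M) = -30*4 = -120)
Z(u, v) = -120 + u² (Z(u, v) = u*u - 120 = u² - 120 = -120 + u²)
(-11609 + Z(-74, -109))*(W + 1/47541) = (-11609 + (-120 + (-74)²))*(2914 + 1/47541) = (-11609 + (-120 + 5476))*(2914 + 1/47541) = (-11609 + 5356)*(138534475/47541) = -6253*138534475/47541 = -66635082475/3657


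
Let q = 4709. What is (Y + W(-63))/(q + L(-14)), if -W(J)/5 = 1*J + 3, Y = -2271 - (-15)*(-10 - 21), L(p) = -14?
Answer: -812/1565 ≈ -0.51885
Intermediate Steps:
Y = -2736 (Y = -2271 - (-15)*(-31) = -2271 - 1*465 = -2271 - 465 = -2736)
W(J) = -15 - 5*J (W(J) = -5*(1*J + 3) = -5*(J + 3) = -5*(3 + J) = -15 - 5*J)
(Y + W(-63))/(q + L(-14)) = (-2736 + (-15 - 5*(-63)))/(4709 - 14) = (-2736 + (-15 + 315))/4695 = (-2736 + 300)*(1/4695) = -2436*1/4695 = -812/1565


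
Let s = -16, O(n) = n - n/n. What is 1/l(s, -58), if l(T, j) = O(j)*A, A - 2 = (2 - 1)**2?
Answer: -1/177 ≈ -0.0056497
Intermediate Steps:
O(n) = -1 + n (O(n) = n - 1*1 = n - 1 = -1 + n)
A = 3 (A = 2 + (2 - 1)**2 = 2 + 1**2 = 2 + 1 = 3)
l(T, j) = -3 + 3*j (l(T, j) = (-1 + j)*3 = -3 + 3*j)
1/l(s, -58) = 1/(-3 + 3*(-58)) = 1/(-3 - 174) = 1/(-177) = -1/177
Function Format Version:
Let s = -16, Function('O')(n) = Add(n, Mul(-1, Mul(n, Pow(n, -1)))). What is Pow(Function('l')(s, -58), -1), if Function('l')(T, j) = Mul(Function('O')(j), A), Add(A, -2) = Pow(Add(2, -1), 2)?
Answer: Rational(-1, 177) ≈ -0.0056497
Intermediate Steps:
Function('O')(n) = Add(-1, n) (Function('O')(n) = Add(n, Mul(-1, 1)) = Add(n, -1) = Add(-1, n))
A = 3 (A = Add(2, Pow(Add(2, -1), 2)) = Add(2, Pow(1, 2)) = Add(2, 1) = 3)
Function('l')(T, j) = Add(-3, Mul(3, j)) (Function('l')(T, j) = Mul(Add(-1, j), 3) = Add(-3, Mul(3, j)))
Pow(Function('l')(s, -58), -1) = Pow(Add(-3, Mul(3, -58)), -1) = Pow(Add(-3, -174), -1) = Pow(-177, -1) = Rational(-1, 177)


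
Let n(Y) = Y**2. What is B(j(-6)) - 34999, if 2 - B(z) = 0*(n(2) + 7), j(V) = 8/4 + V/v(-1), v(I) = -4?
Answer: -34997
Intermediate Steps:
j(V) = 2 - V/4 (j(V) = 8/4 + V/(-4) = 8*(1/4) + V*(-1/4) = 2 - V/4)
B(z) = 2 (B(z) = 2 - 0*(2**2 + 7) = 2 - 0*(4 + 7) = 2 - 0*11 = 2 - 1*0 = 2 + 0 = 2)
B(j(-6)) - 34999 = 2 - 34999 = -34997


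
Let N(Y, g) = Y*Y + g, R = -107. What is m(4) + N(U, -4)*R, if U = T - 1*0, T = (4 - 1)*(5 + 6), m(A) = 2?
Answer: -116093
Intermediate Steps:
T = 33 (T = 3*11 = 33)
U = 33 (U = 33 - 1*0 = 33 + 0 = 33)
N(Y, g) = g + Y**2 (N(Y, g) = Y**2 + g = g + Y**2)
m(4) + N(U, -4)*R = 2 + (-4 + 33**2)*(-107) = 2 + (-4 + 1089)*(-107) = 2 + 1085*(-107) = 2 - 116095 = -116093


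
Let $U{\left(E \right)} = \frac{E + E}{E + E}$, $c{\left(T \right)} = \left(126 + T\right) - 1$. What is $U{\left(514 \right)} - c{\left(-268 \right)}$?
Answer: $144$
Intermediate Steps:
$c{\left(T \right)} = 125 + T$
$U{\left(E \right)} = 1$ ($U{\left(E \right)} = \frac{2 E}{2 E} = 2 E \frac{1}{2 E} = 1$)
$U{\left(514 \right)} - c{\left(-268 \right)} = 1 - \left(125 - 268\right) = 1 - -143 = 1 + 143 = 144$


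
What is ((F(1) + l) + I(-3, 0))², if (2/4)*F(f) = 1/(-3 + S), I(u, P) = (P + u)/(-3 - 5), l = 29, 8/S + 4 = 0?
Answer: 1343281/1600 ≈ 839.55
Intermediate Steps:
S = -2 (S = 8/(-4 + 0) = 8/(-4) = 8*(-¼) = -2)
I(u, P) = -P/8 - u/8 (I(u, P) = (P + u)/(-8) = (P + u)*(-⅛) = -P/8 - u/8)
F(f) = -⅖ (F(f) = 2/(-3 - 2) = 2/(-5) = 2*(-⅕) = -⅖)
((F(1) + l) + I(-3, 0))² = ((-⅖ + 29) + (-⅛*0 - ⅛*(-3)))² = (143/5 + (0 + 3/8))² = (143/5 + 3/8)² = (1159/40)² = 1343281/1600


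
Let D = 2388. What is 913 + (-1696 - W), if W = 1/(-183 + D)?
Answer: -1726516/2205 ≈ -783.00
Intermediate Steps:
W = 1/2205 (W = 1/(-183 + 2388) = 1/2205 ≈ 0.00045351)
913 + (-1696 - W) = 913 + (-1696 - 1*1/2205) = 913 + (-1696 - 1/2205) = 913 - 3739681/2205 = -1726516/2205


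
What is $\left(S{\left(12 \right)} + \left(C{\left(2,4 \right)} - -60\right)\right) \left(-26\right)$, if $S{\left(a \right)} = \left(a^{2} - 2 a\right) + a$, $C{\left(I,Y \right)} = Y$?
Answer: $-5096$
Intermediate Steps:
$S{\left(a \right)} = a^{2} - a$
$\left(S{\left(12 \right)} + \left(C{\left(2,4 \right)} - -60\right)\right) \left(-26\right) = \left(12 \left(-1 + 12\right) + \left(4 - -60\right)\right) \left(-26\right) = \left(12 \cdot 11 + \left(4 + 60\right)\right) \left(-26\right) = \left(132 + 64\right) \left(-26\right) = 196 \left(-26\right) = -5096$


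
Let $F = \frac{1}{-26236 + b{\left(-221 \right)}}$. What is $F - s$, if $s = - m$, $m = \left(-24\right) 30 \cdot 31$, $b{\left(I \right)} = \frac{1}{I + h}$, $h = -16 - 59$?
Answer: $- \frac{173333928536}{7765857} \approx -22320.0$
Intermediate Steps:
$h = -75$ ($h = -16 - 59 = -75$)
$b{\left(I \right)} = \frac{1}{-75 + I}$ ($b{\left(I \right)} = \frac{1}{I - 75} = \frac{1}{-75 + I}$)
$m = -22320$ ($m = \left(-720\right) 31 = -22320$)
$F = - \frac{296}{7765857}$ ($F = \frac{1}{-26236 + \frac{1}{-75 - 221}} = \frac{1}{-26236 + \frac{1}{-296}} = \frac{1}{-26236 - \frac{1}{296}} = \frac{1}{- \frac{7765857}{296}} = - \frac{296}{7765857} \approx -3.8116 \cdot 10^{-5}$)
$s = 22320$ ($s = \left(-1\right) \left(-22320\right) = 22320$)
$F - s = - \frac{296}{7765857} - 22320 = - \frac{173333928536}{7765857}$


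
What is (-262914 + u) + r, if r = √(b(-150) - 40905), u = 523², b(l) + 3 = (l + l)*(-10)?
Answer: 10615 + 54*I*√13 ≈ 10615.0 + 194.7*I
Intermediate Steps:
b(l) = -3 - 20*l (b(l) = -3 + (l + l)*(-10) = -3 + (2*l)*(-10) = -3 - 20*l)
u = 273529
r = 54*I*√13 (r = √((-3 - 20*(-150)) - 40905) = √((-3 + 3000) - 40905) = √(2997 - 40905) = √(-37908) = 54*I*√13 ≈ 194.7*I)
(-262914 + u) + r = (-262914 + 273529) + 54*I*√13 = 10615 + 54*I*√13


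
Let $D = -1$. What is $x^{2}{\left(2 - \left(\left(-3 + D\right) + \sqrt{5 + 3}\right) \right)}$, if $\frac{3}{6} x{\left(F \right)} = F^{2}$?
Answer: $12352 - 8448 \sqrt{2} \approx 404.72$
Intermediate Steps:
$x{\left(F \right)} = 2 F^{2}$
$x^{2}{\left(2 - \left(\left(-3 + D\right) + \sqrt{5 + 3}\right) \right)} = \left(2 \left(2 - \left(\left(-3 - 1\right) + \sqrt{5 + 3}\right)\right)^{2}\right)^{2} = \left(2 \left(2 - \left(-4 + \sqrt{8}\right)\right)^{2}\right)^{2} = \left(2 \left(2 - \left(-4 + 2 \sqrt{2}\right)\right)^{2}\right)^{2} = \left(2 \left(2 + \left(4 - 2 \sqrt{2}\right)\right)^{2}\right)^{2} = \left(2 \left(6 - 2 \sqrt{2}\right)^{2}\right)^{2} = 4 \left(6 - 2 \sqrt{2}\right)^{4}$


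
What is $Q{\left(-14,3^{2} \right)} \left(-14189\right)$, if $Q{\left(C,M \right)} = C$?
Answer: $198646$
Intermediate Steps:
$Q{\left(-14,3^{2} \right)} \left(-14189\right) = \left(-14\right) \left(-14189\right) = 198646$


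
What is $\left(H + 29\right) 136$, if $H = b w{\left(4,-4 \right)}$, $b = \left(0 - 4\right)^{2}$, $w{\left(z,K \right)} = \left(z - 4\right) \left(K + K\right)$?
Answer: $3944$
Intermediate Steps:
$w{\left(z,K \right)} = 2 K \left(-4 + z\right)$ ($w{\left(z,K \right)} = \left(-4 + z\right) 2 K = 2 K \left(-4 + z\right)$)
$b = 16$ ($b = \left(-4\right)^{2} = 16$)
$H = 0$ ($H = 16 \cdot 2 \left(-4\right) \left(-4 + 4\right) = 16 \cdot 2 \left(-4\right) 0 = 16 \cdot 0 = 0$)
$\left(H + 29\right) 136 = \left(0 + 29\right) 136 = 29 \cdot 136 = 3944$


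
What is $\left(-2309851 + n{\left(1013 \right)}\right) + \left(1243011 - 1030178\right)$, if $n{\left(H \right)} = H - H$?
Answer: $-2097018$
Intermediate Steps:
$n{\left(H \right)} = 0$
$\left(-2309851 + n{\left(1013 \right)}\right) + \left(1243011 - 1030178\right) = \left(-2309851 + 0\right) + \left(1243011 - 1030178\right) = -2309851 + 212833 = -2097018$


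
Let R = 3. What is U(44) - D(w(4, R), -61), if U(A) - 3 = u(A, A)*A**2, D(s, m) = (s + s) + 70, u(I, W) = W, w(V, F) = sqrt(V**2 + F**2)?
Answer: 85107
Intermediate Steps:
w(V, F) = sqrt(F**2 + V**2)
D(s, m) = 70 + 2*s (D(s, m) = 2*s + 70 = 70 + 2*s)
U(A) = 3 + A**3 (U(A) = 3 + A*A**2 = 3 + A**3)
U(44) - D(w(4, R), -61) = (3 + 44**3) - (70 + 2*sqrt(3**2 + 4**2)) = (3 + 85184) - (70 + 2*sqrt(9 + 16)) = 85187 - (70 + 2*sqrt(25)) = 85187 - (70 + 2*5) = 85187 - (70 + 10) = 85187 - 1*80 = 85187 - 80 = 85107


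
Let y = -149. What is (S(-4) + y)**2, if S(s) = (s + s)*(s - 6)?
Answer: 4761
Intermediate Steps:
S(s) = 2*s*(-6 + s) (S(s) = (2*s)*(-6 + s) = 2*s*(-6 + s))
(S(-4) + y)**2 = (2*(-4)*(-6 - 4) - 149)**2 = (2*(-4)*(-10) - 149)**2 = (80 - 149)**2 = (-69)**2 = 4761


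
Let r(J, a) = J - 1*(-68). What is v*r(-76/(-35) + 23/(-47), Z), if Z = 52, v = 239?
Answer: 27395853/1645 ≈ 16654.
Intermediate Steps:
r(J, a) = 68 + J (r(J, a) = J + 68 = 68 + J)
v*r(-76/(-35) + 23/(-47), Z) = 239*(68 + (-76/(-35) + 23/(-47))) = 239*(68 + (-76*(-1/35) + 23*(-1/47))) = 239*(68 + (76/35 - 23/47)) = 239*(68 + 2767/1645) = 239*(114627/1645) = 27395853/1645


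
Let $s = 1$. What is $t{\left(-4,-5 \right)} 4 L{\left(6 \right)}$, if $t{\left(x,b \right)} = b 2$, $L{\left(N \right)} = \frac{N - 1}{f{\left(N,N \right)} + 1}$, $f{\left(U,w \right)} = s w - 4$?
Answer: $- \frac{200}{3} \approx -66.667$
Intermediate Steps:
$f{\left(U,w \right)} = -4 + w$ ($f{\left(U,w \right)} = 1 w - 4 = w - 4 = -4 + w$)
$L{\left(N \right)} = \frac{-1 + N}{-3 + N}$ ($L{\left(N \right)} = \frac{N - 1}{\left(-4 + N\right) + 1} = \frac{-1 + N}{-3 + N}$)
$t{\left(x,b \right)} = 2 b$
$t{\left(-4,-5 \right)} 4 L{\left(6 \right)} = 2 \left(-5\right) 4 \frac{-1 + 6}{-3 + 6} = \left(-10\right) 4 \cdot \frac{1}{3} \cdot 5 = - 40 \cdot \frac{1}{3} \cdot 5 = \left(-40\right) \frac{5}{3} = - \frac{200}{3}$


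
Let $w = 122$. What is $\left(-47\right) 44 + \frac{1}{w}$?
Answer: $- \frac{252295}{122} \approx -2068.0$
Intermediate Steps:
$\left(-47\right) 44 + \frac{1}{w} = \left(-47\right) 44 + \frac{1}{122} = -2068 + \frac{1}{122} = - \frac{252295}{122}$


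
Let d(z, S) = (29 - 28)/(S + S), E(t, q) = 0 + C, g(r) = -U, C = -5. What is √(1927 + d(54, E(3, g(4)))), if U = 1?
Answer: 3*√21410/10 ≈ 43.896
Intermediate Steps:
g(r) = -1 (g(r) = -1*1 = -1)
E(t, q) = -5 (E(t, q) = 0 - 5 = -5)
d(z, S) = 1/(2*S)
√(1927 + d(54, E(3, g(4)))) = √(1927 + (½)/(-5)) = √(1927 + (½)*(-⅕)) = √(1927 - ⅒) = √(19269/10) = 3*√21410/10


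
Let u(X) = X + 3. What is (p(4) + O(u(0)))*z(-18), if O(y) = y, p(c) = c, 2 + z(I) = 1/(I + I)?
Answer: -511/36 ≈ -14.194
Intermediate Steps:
z(I) = -2 + 1/(2*I) (z(I) = -2 + 1/(I + I) = -2 + 1/(2*I))
u(X) = 3 + X
(p(4) + O(u(0)))*z(-18) = (4 + (3 + 0))*(-2 + (½)/(-18)) = (4 + 3)*(-2 + (½)*(-1/18)) = 7*(-2 - 1/36) = 7*(-73/36) = -511/36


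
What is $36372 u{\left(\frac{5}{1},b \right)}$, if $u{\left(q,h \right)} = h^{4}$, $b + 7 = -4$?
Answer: $532522452$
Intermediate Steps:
$b = -11$ ($b = -7 - 4 = -11$)
$36372 u{\left(\frac{5}{1},b \right)} = 36372 \left(-11\right)^{4} = 36372 \cdot 14641 = 532522452$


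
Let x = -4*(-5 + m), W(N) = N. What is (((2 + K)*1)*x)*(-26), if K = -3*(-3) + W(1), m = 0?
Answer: -6240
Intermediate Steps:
K = 10 (K = -3*(-3) + 1 = 9 + 1 = 10)
x = 20 (x = -4*(-5 + 0) = -4*(-5) = 20)
(((2 + K)*1)*x)*(-26) = (((2 + 10)*1)*20)*(-26) = ((12*1)*20)*(-26) = (12*20)*(-26) = 240*(-26) = -6240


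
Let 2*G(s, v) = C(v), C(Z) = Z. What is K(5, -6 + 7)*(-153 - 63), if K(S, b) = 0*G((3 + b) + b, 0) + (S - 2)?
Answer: -648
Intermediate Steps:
G(s, v) = v/2
K(S, b) = -2 + S (K(S, b) = 0*((½)*0) + (S - 2) = 0*0 + (-2 + S) = 0 + (-2 + S) = -2 + S)
K(5, -6 + 7)*(-153 - 63) = (-2 + 5)*(-153 - 63) = 3*(-216) = -648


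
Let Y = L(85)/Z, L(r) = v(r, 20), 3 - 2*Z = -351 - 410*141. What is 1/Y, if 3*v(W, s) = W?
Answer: 87246/85 ≈ 1026.4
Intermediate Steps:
Z = 29082 (Z = 3/2 - (-351 - 410*141)/2 = 3/2 - (-351 - 57810)/2 = 3/2 - ½*(-58161) = 3/2 + 58161/2 = 29082)
v(W, s) = W/3
L(r) = r/3
Y = 85/87246 (Y = ((⅓)*85)/29082 = (85/3)*(1/29082) = 85/87246 ≈ 0.00097426)
1/Y = 1/(85/87246) = 87246/85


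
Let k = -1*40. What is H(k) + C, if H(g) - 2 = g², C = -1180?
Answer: 422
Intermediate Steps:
k = -40
H(g) = 2 + g²
H(k) + C = (2 + (-40)²) - 1180 = (2 + 1600) - 1180 = 1602 - 1180 = 422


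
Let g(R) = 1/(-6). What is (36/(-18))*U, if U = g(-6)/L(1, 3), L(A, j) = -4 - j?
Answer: -1/21 ≈ -0.047619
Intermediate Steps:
g(R) = -1/6
U = 1/42 (U = -1/(6*(-4 - 1*3)) = -1/(6*(-4 - 3)) = -1/6/(-7) = -1/6*(-1/7) = 1/42 ≈ 0.023810)
(36/(-18))*U = (36/(-18))*(1/42) = -1/18*36*(1/42) = -2*1/42 = -1/21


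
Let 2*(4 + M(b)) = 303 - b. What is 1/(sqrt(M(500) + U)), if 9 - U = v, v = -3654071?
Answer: sqrt(1623990)/2435985 ≈ 0.00052314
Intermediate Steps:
U = 3654080 (U = 9 - 1*(-3654071) = 9 + 3654071 = 3654080)
M(b) = 295/2 - b/2 (M(b) = -4 + (303 - b)/2 = -4 + (303/2 - b/2) = 295/2 - b/2)
1/(sqrt(M(500) + U)) = 1/(sqrt((295/2 - 1/2*500) + 3654080)) = 1/(sqrt((295/2 - 250) + 3654080)) = 1/(sqrt(-205/2 + 3654080)) = 1/(sqrt(7307955/2)) = 1/(3*sqrt(1623990)/2) = sqrt(1623990)/2435985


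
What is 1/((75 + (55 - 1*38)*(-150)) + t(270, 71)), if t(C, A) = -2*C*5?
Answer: -1/5175 ≈ -0.00019324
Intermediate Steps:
t(C, A) = -10*C
1/((75 + (55 - 1*38)*(-150)) + t(270, 71)) = 1/((75 + (55 - 1*38)*(-150)) - 10*270) = 1/((75 + (55 - 38)*(-150)) - 2700) = 1/((75 + 17*(-150)) - 2700) = 1/((75 - 2550) - 2700) = 1/(-2475 - 2700) = 1/(-5175) = -1/5175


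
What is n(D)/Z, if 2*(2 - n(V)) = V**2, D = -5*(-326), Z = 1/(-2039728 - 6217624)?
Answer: 10969462749696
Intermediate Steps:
Z = -1/8257352 (Z = 1/(-8257352) = -1/8257352 ≈ -1.2110e-7)
D = 1630
n(V) = 2 - V**2/2
n(D)/Z = (2 - 1/2*1630**2)/(-1/8257352) = (2 - 1/2*2656900)*(-8257352) = (2 - 1328450)*(-8257352) = -1328448*(-8257352) = 10969462749696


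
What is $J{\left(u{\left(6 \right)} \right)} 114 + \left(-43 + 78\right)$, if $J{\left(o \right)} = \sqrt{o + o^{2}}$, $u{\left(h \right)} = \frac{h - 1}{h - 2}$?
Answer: $35 + \frac{171 \sqrt{5}}{2} \approx 226.18$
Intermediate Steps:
$u{\left(h \right)} = \frac{-1 + h}{-2 + h}$
$J{\left(u{\left(6 \right)} \right)} 114 + \left(-43 + 78\right) = \sqrt{\frac{-1 + 6}{-2 + 6} \left(1 + \frac{-1 + 6}{-2 + 6}\right)} 114 + \left(-43 + 78\right) = \sqrt{\frac{1}{4} \cdot 5 \left(1 + \frac{1}{4} \cdot 5\right)} 114 + 35 = \sqrt{\frac{5 \left(1 + \frac{5}{4}\right)}{4}} \cdot 114 + 35 = \sqrt{\frac{5}{4} \cdot \frac{9}{4}} \cdot 114 + 35 = \sqrt{\frac{45}{16}} \cdot 114 + 35 = \frac{3 \sqrt{5}}{4} \cdot 114 + 35 = \frac{171 \sqrt{5}}{2} + 35 = 35 + \frac{171 \sqrt{5}}{2}$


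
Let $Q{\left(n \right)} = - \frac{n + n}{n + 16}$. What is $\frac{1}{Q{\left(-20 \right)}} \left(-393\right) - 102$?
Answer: $- \frac{627}{10} \approx -62.7$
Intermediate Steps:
$Q{\left(n \right)} = - \frac{2 n}{16 + n}$
$\frac{1}{Q{\left(-20 \right)}} \left(-393\right) - 102 = \frac{1}{\left(-2\right) \left(-20\right) \frac{1}{16 - 20}} \left(-393\right) - 102 = \frac{1}{\left(-2\right) \left(-20\right) \frac{1}{-4}} \left(-393\right) - 102 = \frac{1}{\left(-2\right) \left(-20\right) \left(- \frac{1}{4}\right)} \left(-393\right) - 102 = \frac{1}{-10} \left(-393\right) - 102 = \left(- \frac{1}{10}\right) \left(-393\right) - 102 = \frac{393}{10} - 102 = - \frac{627}{10}$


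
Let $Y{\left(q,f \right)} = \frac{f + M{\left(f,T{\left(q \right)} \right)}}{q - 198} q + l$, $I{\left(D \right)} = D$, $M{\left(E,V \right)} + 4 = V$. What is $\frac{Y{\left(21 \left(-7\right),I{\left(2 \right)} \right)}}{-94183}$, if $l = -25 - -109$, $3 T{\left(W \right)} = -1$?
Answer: $- \frac{28637}{32493135} \approx -0.00088132$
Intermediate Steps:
$T{\left(W \right)} = - \frac{1}{3}$ ($T{\left(W \right)} = \frac{1}{3} \left(-1\right) = - \frac{1}{3}$)
$M{\left(E,V \right)} = -4 + V$
$l = 84$ ($l = -25 + 109 = 84$)
$Y{\left(q,f \right)} = 84 + \frac{q \left(- \frac{13}{3} + f\right)}{-198 + q}$ ($Y{\left(q,f \right)} = \frac{f - \frac{13}{3}}{q - 198} q + 84 = \frac{- \frac{13}{3} + f}{-198 + q} q + 84 = \frac{q \left(- \frac{13}{3} + f\right)}{-198 + q} + 84 = 84 + \frac{q \left(- \frac{13}{3} + f\right)}{-198 + q}$)
$\frac{Y{\left(21 \left(-7\right),I{\left(2 \right)} \right)}}{-94183} = \frac{\frac{1}{-198 + 21 \left(-7\right)} \left(-16632 + \frac{239 \cdot 21 \left(-7\right)}{3} + 2 \cdot 21 \left(-7\right)\right)}{-94183} = \frac{-16632 + \frac{239}{3} \left(-147\right) + 2 \left(-147\right)}{-198 - 147} \left(- \frac{1}{94183}\right) = \frac{-16632 - 11711 - 294}{-345} \left(- \frac{1}{94183}\right) = \left(- \frac{1}{345}\right) \left(-28637\right) \left(- \frac{1}{94183}\right) = \frac{28637}{345} \left(- \frac{1}{94183}\right) = - \frac{28637}{32493135}$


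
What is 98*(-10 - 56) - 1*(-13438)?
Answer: 6970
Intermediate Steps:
98*(-10 - 56) - 1*(-13438) = 98*(-66) + 13438 = -6468 + 13438 = 6970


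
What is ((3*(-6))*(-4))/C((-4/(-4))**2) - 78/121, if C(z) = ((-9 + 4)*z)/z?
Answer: -9102/605 ≈ -15.045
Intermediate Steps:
C(z) = -5 (C(z) = (-5*z)/z = -5)
((3*(-6))*(-4))/C((-4/(-4))**2) - 78/121 = ((3*(-6))*(-4))/(-5) - 78/121 = -18*(-4)*(-1/5) - 78*1/121 = 72*(-1/5) - 78/121 = -72/5 - 78/121 = -9102/605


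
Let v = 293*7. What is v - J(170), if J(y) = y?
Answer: 1881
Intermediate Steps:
v = 2051
v - J(170) = 2051 - 1*170 = 2051 - 170 = 1881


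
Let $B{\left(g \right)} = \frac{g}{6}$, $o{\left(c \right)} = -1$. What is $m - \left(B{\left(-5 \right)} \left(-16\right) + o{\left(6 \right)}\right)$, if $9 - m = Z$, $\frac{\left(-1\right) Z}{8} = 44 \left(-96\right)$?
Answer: $- \frac{101386}{3} \approx -33795.0$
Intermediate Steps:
$B{\left(g \right)} = \frac{g}{6}$ ($B{\left(g \right)} = g \frac{1}{6} = \frac{g}{6}$)
$Z = 33792$ ($Z = - 8 \cdot 44 \left(-96\right) = \left(-8\right) \left(-4224\right) = 33792$)
$m = -33783$ ($m = 9 - 33792 = -33783$)
$m - \left(B{\left(-5 \right)} \left(-16\right) + o{\left(6 \right)}\right) = -33783 - \left(\frac{1}{6} \left(-5\right) \left(-16\right) - 1\right) = -33783 - \left(\left(- \frac{5}{6}\right) \left(-16\right) - 1\right) = -33783 - \left(\frac{40}{3} - 1\right) = -33783 - \frac{37}{3} = - \frac{101386}{3}$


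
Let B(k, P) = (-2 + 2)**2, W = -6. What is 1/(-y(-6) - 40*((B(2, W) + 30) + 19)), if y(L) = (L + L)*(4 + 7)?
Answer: -1/1828 ≈ -0.00054705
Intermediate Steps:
B(k, P) = 0 (B(k, P) = 0**2 = 0)
y(L) = 22*L (y(L) = (2*L)*11 = 22*L)
1/(-y(-6) - 40*((B(2, W) + 30) + 19)) = 1/(-22*(-6) - 40*((0 + 30) + 19)) = 1/(-1*(-132) - 40*(30 + 19)) = 1/(132 - 40*49) = 1/(132 - 1960) = 1/(-1828) = -1/1828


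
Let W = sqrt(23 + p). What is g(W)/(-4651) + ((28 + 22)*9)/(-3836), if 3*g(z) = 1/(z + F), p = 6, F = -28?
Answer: -2370212171/20205199770 + sqrt(29)/10534515 ≈ -0.11731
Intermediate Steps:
W = sqrt(29) (W = sqrt(23 + 6) = sqrt(29) ≈ 5.3852)
g(z) = 1/(3*(-28 + z)) (g(z) = 1/(3*(z - 28)) = 1/(3*(-28 + z)))
g(W)/(-4651) + ((28 + 22)*9)/(-3836) = (1/(3*(-28 + sqrt(29))))/(-4651) + ((28 + 22)*9)/(-3836) = (1/(3*(-28 + sqrt(29))))*(-1/4651) + (50*9)*(-1/3836) = -1/(13953*(-28 + sqrt(29))) + 450*(-1/3836) = -1/(13953*(-28 + sqrt(29))) - 225/1918 = -225/1918 - 1/(13953*(-28 + sqrt(29)))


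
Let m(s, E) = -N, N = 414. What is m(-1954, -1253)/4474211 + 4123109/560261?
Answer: 18447427693945/2506725929071 ≈ 7.3592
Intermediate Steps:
m(s, E) = -414 (m(s, E) = -1*414 = -414)
m(-1954, -1253)/4474211 + 4123109/560261 = -414/4474211 + 4123109/560261 = 18447427693945/2506725929071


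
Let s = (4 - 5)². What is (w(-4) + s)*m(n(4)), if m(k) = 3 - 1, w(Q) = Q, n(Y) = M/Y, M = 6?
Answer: -6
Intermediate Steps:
n(Y) = 6/Y
m(k) = 2
s = 1 (s = (-1)² = 1)
(w(-4) + s)*m(n(4)) = (-4 + 1)*2 = -3*2 = -6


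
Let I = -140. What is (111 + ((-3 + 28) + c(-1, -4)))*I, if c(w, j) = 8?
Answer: -20160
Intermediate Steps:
(111 + ((-3 + 28) + c(-1, -4)))*I = (111 + ((-3 + 28) + 8))*(-140) = (111 + (25 + 8))*(-140) = (111 + 33)*(-140) = 144*(-140) = -20160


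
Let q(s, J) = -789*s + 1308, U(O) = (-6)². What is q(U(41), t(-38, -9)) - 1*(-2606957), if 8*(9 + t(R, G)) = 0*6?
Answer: 2579861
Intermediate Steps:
U(O) = 36
t(R, G) = -9 (t(R, G) = -9 + (0*6)/8 = -9 + (⅛)*0 = -9 + 0 = -9)
q(s, J) = 1308 - 789*s
q(U(41), t(-38, -9)) - 1*(-2606957) = (1308 - 789*36) - 1*(-2606957) = (1308 - 28404) + 2606957 = -27096 + 2606957 = 2579861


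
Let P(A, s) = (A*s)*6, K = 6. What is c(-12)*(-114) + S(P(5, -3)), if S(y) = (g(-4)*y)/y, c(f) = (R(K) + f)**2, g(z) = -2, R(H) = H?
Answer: -4106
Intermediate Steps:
c(f) = (6 + f)**2
P(A, s) = 6*A*s
S(y) = -2 (S(y) = (-2*y)/y = -2)
c(-12)*(-114) + S(P(5, -3)) = (6 - 12)**2*(-114) - 2 = (-6)**2*(-114) - 2 = 36*(-114) - 2 = -4104 - 2 = -4106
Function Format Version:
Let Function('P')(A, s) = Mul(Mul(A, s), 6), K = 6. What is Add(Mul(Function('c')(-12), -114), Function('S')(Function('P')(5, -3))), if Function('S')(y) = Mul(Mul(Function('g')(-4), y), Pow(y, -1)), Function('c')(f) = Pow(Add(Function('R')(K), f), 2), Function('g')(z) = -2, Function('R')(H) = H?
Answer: -4106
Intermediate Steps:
Function('c')(f) = Pow(Add(6, f), 2)
Function('P')(A, s) = Mul(6, A, s)
Function('S')(y) = -2 (Function('S')(y) = Mul(Mul(-2, y), Pow(y, -1)) = -2)
Add(Mul(Function('c')(-12), -114), Function('S')(Function('P')(5, -3))) = Add(Mul(Pow(Add(6, -12), 2), -114), -2) = Add(Mul(Pow(-6, 2), -114), -2) = Add(Mul(36, -114), -2) = Add(-4104, -2) = -4106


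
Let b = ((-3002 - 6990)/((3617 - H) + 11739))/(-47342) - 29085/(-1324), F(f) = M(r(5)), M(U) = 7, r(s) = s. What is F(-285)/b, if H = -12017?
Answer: 6005166150844/18845524255759 ≈ 0.31865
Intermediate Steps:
F(f) = 7
b = 18845524255759/857880878692 (b = ((-3002 - 6990)/((3617 - 1*(-12017)) + 11739))/(-47342) - 29085/(-1324) = -9992/((3617 + 12017) + 11739)*(-1/47342) - 29085*(-1/1324) = -9992/(15634 + 11739)*(-1/47342) + 29085/1324 = -9992/27373*(-1/47342) + 29085/1324 = 4996/647946283 + 29085/1324 = 18845524255759/857880878692 ≈ 21.968)
F(-285)/b = 7/(18845524255759/857880878692) = 7*(857880878692/18845524255759) = 6005166150844/18845524255759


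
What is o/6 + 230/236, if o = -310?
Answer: -17945/354 ≈ -50.692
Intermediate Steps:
o/6 + 230/236 = -310/6 + 230/236 = -310*1/6 + 230*(1/236) = -155/3 + 115/118 = -17945/354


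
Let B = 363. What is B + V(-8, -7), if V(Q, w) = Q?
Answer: 355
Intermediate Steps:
B + V(-8, -7) = 363 - 8 = 355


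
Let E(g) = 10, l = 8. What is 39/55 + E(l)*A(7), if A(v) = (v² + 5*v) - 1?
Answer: 45689/55 ≈ 830.71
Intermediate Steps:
A(v) = -1 + v² + 5*v
39/55 + E(l)*A(7) = 39/55 + 10*(-1 + 7² + 5*7) = 39*(1/55) + 10*(-1 + 49 + 35) = 39/55 + 10*83 = 39/55 + 830 = 45689/55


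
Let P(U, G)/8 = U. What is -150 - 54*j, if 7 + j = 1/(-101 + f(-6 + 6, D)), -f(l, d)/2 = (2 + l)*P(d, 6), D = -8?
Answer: 35286/155 ≈ 227.65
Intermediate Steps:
P(U, G) = 8*U
f(l, d) = -16*d*(2 + l) (f(l, d) = -2*(2 + l)*8*d = -16*d*(2 + l))
j = -1084/155 (j = -7 + 1/(-101 - 16*(-8)*(2 + (-6 + 6))) = -7 + 1/(-101 - 16*(-8)*(2 + 0)) = -7 + 1/(-101 - 16*(-8)*2) = -7 + 1/(-101 + 256) = -7 + 1/155 = -1084/155 ≈ -6.9935)
-150 - 54*j = -150 - 54*(-1084/155) = -150 + 58536/155 = 35286/155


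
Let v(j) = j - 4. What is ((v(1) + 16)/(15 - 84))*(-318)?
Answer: 1378/23 ≈ 59.913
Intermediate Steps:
v(j) = -4 + j
((v(1) + 16)/(15 - 84))*(-318) = (((-4 + 1) + 16)/(15 - 84))*(-318) = ((-3 + 16)/(-69))*(-318) = (13*(-1/69))*(-318) = -13/69*(-318) = 1378/23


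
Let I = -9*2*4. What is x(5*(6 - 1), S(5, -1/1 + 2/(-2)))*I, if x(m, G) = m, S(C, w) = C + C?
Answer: -1800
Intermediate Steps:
I = -72 (I = -18*4 = -72)
S(C, w) = 2*C
x(5*(6 - 1), S(5, -1/1 + 2/(-2)))*I = (5*(6 - 1))*(-72) = (5*5)*(-72) = 25*(-72) = -1800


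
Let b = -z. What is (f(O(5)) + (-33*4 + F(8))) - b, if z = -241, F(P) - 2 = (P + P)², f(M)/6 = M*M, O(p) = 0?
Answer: -115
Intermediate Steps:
f(M) = 6*M² (f(M) = 6*(M*M) = 6*M²)
F(P) = 2 + 4*P² (F(P) = 2 + (P + P)² = 2 + (2*P)² = 2 + 4*P²)
b = 241 (b = -1*(-241) = 241)
(f(O(5)) + (-33*4 + F(8))) - b = (6*0² + (-33*4 + (2 + 4*8²))) - 1*241 = (6*0 + (-132 + (2 + 4*64))) - 241 = (0 + (-132 + (2 + 256))) - 241 = (0 + (-132 + 258)) - 241 = (0 + 126) - 241 = 126 - 241 = -115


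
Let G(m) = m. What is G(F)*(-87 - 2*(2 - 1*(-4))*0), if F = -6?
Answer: 522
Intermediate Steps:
G(F)*(-87 - 2*(2 - 1*(-4))*0) = -6*(-87 - 2*(2 - 1*(-4))*0) = -6*(-87 - 2*(2 + 4)*0) = -6*(-87 - 2*6*0) = -6*(-87 - 12*0) = -6*(-87 + 0) = -6*(-87) = 522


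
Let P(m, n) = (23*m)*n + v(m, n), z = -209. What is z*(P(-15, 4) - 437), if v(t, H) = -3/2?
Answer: 760133/2 ≈ 3.8007e+5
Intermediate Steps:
v(t, H) = -3/2 (v(t, H) = -3*1/2 = -3/2)
P(m, n) = -3/2 + 23*m*n (P(m, n) = (23*m)*n - 3/2 = 23*m*n - 3/2 = -3/2 + 23*m*n)
z*(P(-15, 4) - 437) = -209*((-3/2 + 23*(-15)*4) - 437) = -209*((-3/2 - 1380) - 437) = -209*(-2763/2 - 437) = -209*(-3637/2) = 760133/2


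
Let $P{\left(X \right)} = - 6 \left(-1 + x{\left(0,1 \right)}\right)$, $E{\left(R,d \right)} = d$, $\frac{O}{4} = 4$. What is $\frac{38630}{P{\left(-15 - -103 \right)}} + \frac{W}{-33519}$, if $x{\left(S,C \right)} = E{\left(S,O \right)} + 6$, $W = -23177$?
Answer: $- \frac{215319778}{703899} \approx -305.9$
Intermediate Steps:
$O = 16$ ($O = 4 \cdot 4 = 16$)
$x{\left(S,C \right)} = 22$ ($x{\left(S,C \right)} = 16 + 6 = 22$)
$P{\left(X \right)} = -126$ ($P{\left(X \right)} = - 6 \left(-1 + 22\right) = \left(-6\right) 21 = -126$)
$\frac{38630}{P{\left(-15 - -103 \right)}} + \frac{W}{-33519} = \frac{38630}{-126} - \frac{23177}{-33519} = 38630 \left(- \frac{1}{126}\right) - - \frac{23177}{33519} = - \frac{19315}{63} + \frac{23177}{33519} = - \frac{215319778}{703899}$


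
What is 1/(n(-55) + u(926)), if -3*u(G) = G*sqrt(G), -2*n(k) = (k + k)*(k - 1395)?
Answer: -358875/28223269862 + 1389*sqrt(926)/28223269862 ≈ -1.1218e-5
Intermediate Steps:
n(k) = -k*(-1395 + k) (n(k) = -(k + k)*(k - 1395)/2 = -2*k*(-1395 + k)/2 = -k*(-1395 + k))
u(G) = -G**(3/2)/3 (u(G) = -G*sqrt(G)/3 = -G**(3/2)/3)
1/(n(-55) + u(926)) = 1/(-55*(1395 - 1*(-55)) - 926*sqrt(926)/3) = 1/(-55*(1395 + 55) - 926*sqrt(926)/3) = 1/(-55*1450 - 926*sqrt(926)/3) = 1/(-79750 - 926*sqrt(926)/3)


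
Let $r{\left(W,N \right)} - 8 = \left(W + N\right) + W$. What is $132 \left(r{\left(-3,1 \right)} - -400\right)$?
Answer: $53196$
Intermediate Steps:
$r{\left(W,N \right)} = 8 + N + 2 W$ ($r{\left(W,N \right)} = 8 + \left(\left(W + N\right) + W\right) = 8 + \left(\left(N + W\right) + W\right) = 8 + \left(N + 2 W\right) = 8 + N + 2 W$)
$132 \left(r{\left(-3,1 \right)} - -400\right) = 132 \left(\left(8 + 1 + 2 \left(-3\right)\right) - -400\right) = 132 \left(\left(8 + 1 - 6\right) + 400\right) = 132 \left(3 + 400\right) = 132 \cdot 403 = 53196$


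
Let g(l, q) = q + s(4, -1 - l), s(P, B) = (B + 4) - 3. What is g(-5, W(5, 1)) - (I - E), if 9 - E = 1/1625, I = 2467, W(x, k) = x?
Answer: -3978001/1625 ≈ -2448.0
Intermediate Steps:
s(P, B) = 1 + B (s(P, B) = (4 + B) - 3 = 1 + B)
E = 14624/1625 (E = 9 - 1/1625 = 14624/1625 ≈ 8.9994)
g(l, q) = q - l (g(l, q) = q + (1 + (-1 - l)) = q - l)
g(-5, W(5, 1)) - (I - E) = (5 - 1*(-5)) - (2467 - 1*14624/1625) = (5 + 5) - (2467 - 14624/1625) = 10 - 1*3994251/1625 = 10 - 3994251/1625 = -3978001/1625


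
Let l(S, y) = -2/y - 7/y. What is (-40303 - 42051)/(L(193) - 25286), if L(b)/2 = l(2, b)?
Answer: 7947161/2440108 ≈ 3.2569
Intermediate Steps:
l(S, y) = -9/y
L(b) = -18/b (L(b) = 2*(-9/b) = -18/b)
(-40303 - 42051)/(L(193) - 25286) = (-40303 - 42051)/(-18/193 - 25286) = -82354/(-18*1/193 - 25286) = -82354/(-18/193 - 25286) = -82354/(-4880216/193) = -82354*(-193/4880216) = 7947161/2440108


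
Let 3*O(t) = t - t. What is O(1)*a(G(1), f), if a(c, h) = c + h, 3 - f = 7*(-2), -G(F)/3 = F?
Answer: 0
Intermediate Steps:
O(t) = 0 (O(t) = (t - t)/3 = (1/3)*0 = 0)
G(F) = -3*F
f = 17 (f = 3 - 7*(-2) = 3 - 1*(-14) = 3 + 14 = 17)
O(1)*a(G(1), f) = 0*(-3*1 + 17) = 0*(-3 + 17) = 0*14 = 0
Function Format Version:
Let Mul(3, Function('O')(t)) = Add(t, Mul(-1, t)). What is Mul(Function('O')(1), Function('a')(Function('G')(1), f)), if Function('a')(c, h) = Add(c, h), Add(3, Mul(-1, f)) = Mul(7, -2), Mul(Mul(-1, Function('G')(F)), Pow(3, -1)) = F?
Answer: 0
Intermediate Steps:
Function('O')(t) = 0 (Function('O')(t) = Mul(Rational(1, 3), Add(t, Mul(-1, t))) = Mul(Rational(1, 3), 0) = 0)
Function('G')(F) = Mul(-3, F)
f = 17 (f = Add(3, Mul(-1, Mul(7, -2))) = Add(3, Mul(-1, -14)) = Add(3, 14) = 17)
Mul(Function('O')(1), Function('a')(Function('G')(1), f)) = Mul(0, Add(Mul(-3, 1), 17)) = Mul(0, Add(-3, 17)) = Mul(0, 14) = 0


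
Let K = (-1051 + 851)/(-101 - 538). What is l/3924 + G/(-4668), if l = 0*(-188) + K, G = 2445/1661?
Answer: -381664285/1620127115244 ≈ -0.00023558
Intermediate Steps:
G = 2445/1661 (G = 2445*(1/1661) = 2445/1661 ≈ 1.4720)
K = 200/639 (K = -200/(-639) = -200*(-1/639) = 200/639 ≈ 0.31299)
l = 200/639 (l = 0*(-188) + 200/639 = 0 + 200/639 = 200/639 ≈ 0.31299)
l/3924 + G/(-4668) = (200/639)/3924 + (2445/1661)/(-4668) = (200/639)*(1/3924) + (2445/1661)*(-1/4668) = 50/626859 - 815/2584516 = -381664285/1620127115244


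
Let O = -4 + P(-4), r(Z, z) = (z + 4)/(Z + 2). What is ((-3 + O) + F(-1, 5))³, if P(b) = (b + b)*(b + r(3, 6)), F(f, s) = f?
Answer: 512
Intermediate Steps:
r(Z, z) = (4 + z)/(2 + Z)
P(b) = 2*b*(2 + b) (P(b) = (b + b)*(b + (4 + 6)/(2 + 3)) = (2*b)*(b + 10/5) = (2*b)*(b + (⅕)*10) = (2*b)*(b + 2) = (2*b)*(2 + b) = 2*b*(2 + b))
O = 12 (O = -4 + 2*(-4)*(2 - 4) = -4 + 2*(-4)*(-2) = -4 + 16 = 12)
((-3 + O) + F(-1, 5))³ = ((-3 + 12) - 1)³ = (9 - 1)³ = 8³ = 512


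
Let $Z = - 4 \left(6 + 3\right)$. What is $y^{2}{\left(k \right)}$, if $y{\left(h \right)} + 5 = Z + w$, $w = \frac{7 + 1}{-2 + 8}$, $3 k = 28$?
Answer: $\frac{14161}{9} \approx 1573.4$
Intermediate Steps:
$Z = -36$ ($Z = \left(-4\right) 9 = -36$)
$k = \frac{28}{3}$ ($k = \frac{1}{3} \cdot 28 = \frac{28}{3} \approx 9.3333$)
$w = \frac{4}{3}$ ($w = \frac{8}{6} = 8 \cdot \frac{1}{6} = \frac{4}{3} \approx 1.3333$)
$y{\left(h \right)} = - \frac{119}{3}$ ($y{\left(h \right)} = -5 + \left(-36 + \frac{4}{3}\right) = -5 - \frac{104}{3} = - \frac{119}{3}$)
$y^{2}{\left(k \right)} = \left(- \frac{119}{3}\right)^{2} = \frac{14161}{9}$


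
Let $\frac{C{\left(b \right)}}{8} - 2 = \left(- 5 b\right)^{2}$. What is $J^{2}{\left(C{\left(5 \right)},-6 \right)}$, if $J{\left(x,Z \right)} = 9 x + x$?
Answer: $2516025600$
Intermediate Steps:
$C{\left(b \right)} = 16 + 200 b^{2}$ ($C{\left(b \right)} = 16 + 8 \left(- 5 b\right)^{2} = 16 + 8 \cdot 25 b^{2} = 16 + 200 b^{2}$)
$J{\left(x,Z \right)} = 10 x$
$J^{2}{\left(C{\left(5 \right)},-6 \right)} = \left(10 \left(16 + 200 \cdot 5^{2}\right)\right)^{2} = \left(10 \left(16 + 200 \cdot 25\right)\right)^{2} = \left(10 \left(16 + 5000\right)\right)^{2} = \left(10 \cdot 5016\right)^{2} = 50160^{2} = 2516025600$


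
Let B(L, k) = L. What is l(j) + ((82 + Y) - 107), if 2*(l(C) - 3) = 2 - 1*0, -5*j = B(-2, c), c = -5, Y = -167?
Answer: -188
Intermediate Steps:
j = ⅖ (j = -⅕*(-2) = ⅖ ≈ 0.40000)
l(C) = 4 (l(C) = 3 + (2 - 1*0)/2 = 3 + (2 + 0)/2 = 3 + (½)*2 = 3 + 1 = 4)
l(j) + ((82 + Y) - 107) = 4 + ((82 - 167) - 107) = 4 + (-85 - 107) = 4 - 192 = -188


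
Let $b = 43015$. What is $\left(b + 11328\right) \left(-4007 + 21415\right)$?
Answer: $946002944$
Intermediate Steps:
$\left(b + 11328\right) \left(-4007 + 21415\right) = \left(43015 + 11328\right) \left(-4007 + 21415\right) = 54343 \cdot 17408 = 946002944$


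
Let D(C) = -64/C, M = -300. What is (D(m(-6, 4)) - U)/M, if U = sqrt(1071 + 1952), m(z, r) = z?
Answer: -8/225 + sqrt(3023)/300 ≈ 0.14772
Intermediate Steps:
U = sqrt(3023) ≈ 54.982
(D(m(-6, 4)) - U)/M = (-64/(-6) - sqrt(3023))/(-300) = (-64*(-1/6) - sqrt(3023))*(-1/300) = (32/3 - sqrt(3023))*(-1/300) = -8/225 + sqrt(3023)/300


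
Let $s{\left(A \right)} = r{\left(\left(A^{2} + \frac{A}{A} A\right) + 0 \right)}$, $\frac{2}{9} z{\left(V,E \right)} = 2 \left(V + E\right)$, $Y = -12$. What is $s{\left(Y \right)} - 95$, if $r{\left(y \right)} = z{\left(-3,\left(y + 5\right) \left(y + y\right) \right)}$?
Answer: $325390$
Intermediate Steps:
$z{\left(V,E \right)} = 9 E + 9 V$ ($z{\left(V,E \right)} = \frac{9 \cdot 2 \left(V + E\right)}{2} = \frac{9 \cdot 2 \left(E + V\right)}{2} = \frac{9 \left(2 E + 2 V\right)}{2} = 9 E + 9 V$)
$r{\left(y \right)} = -27 + 18 y \left(5 + y\right)$ ($r{\left(y \right)} = 9 \left(y + 5\right) \left(y + y\right) + 9 \left(-3\right) = 9 \left(5 + y\right) 2 y - 27 = 9 \cdot 2 y \left(5 + y\right) - 27 = 18 y \left(5 + y\right) - 27 = -27 + 18 y \left(5 + y\right)$)
$s{\left(A \right)} = -27 + 18 \left(A + A^{2}\right) \left(5 + A + A^{2}\right)$ ($s{\left(A \right)} = -27 + 18 \left(\left(A^{2} + \frac{A}{A} A\right) + 0\right) \left(5 + \left(\left(A^{2} + \frac{A}{A} A\right) + 0\right)\right) = -27 + 18 \left(\left(A^{2} + 1 A\right) + 0\right) \left(5 + \left(\left(A^{2} + 1 A\right) + 0\right)\right) = -27 + 18 \left(\left(A^{2} + A\right) + 0\right) \left(5 + \left(\left(A^{2} + A\right) + 0\right)\right) = -27 + 18 \left(\left(A + A^{2}\right) + 0\right) \left(5 + \left(\left(A + A^{2}\right) + 0\right)\right) = -27 + 18 \left(A + A^{2}\right) \left(5 + \left(A + A^{2}\right)\right) = -27 + 18 \left(A + A^{2}\right) \left(5 + A + A^{2}\right)$)
$s{\left(Y \right)} - 95 = \left(-27 + 18 \left(-12\right) \left(1 - 12\right) \left(5 - 12 \left(1 - 12\right)\right)\right) - 95 = \left(-27 + 18 \left(-12\right) \left(-11\right) \left(5 - -132\right)\right) - 95 = \left(-27 + 18 \left(-12\right) \left(-11\right) \left(5 + 132\right)\right) - 95 = \left(-27 + 18 \left(-12\right) \left(-11\right) 137\right) - 95 = \left(-27 + 325512\right) - 95 = 325485 - 95 = 325390$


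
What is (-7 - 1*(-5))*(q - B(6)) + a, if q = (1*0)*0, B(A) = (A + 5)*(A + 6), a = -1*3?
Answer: 261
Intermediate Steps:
a = -3
B(A) = (5 + A)*(6 + A)
q = 0 (q = 0*0 = 0)
(-7 - 1*(-5))*(q - B(6)) + a = (-7 - 1*(-5))*(0 - (30 + 6**2 + 11*6)) - 3 = (-7 + 5)*(0 - (30 + 36 + 66)) - 3 = -2*(0 - 1*132) - 3 = -2*(0 - 132) - 3 = -2*(-132) - 3 = 264 - 3 = 261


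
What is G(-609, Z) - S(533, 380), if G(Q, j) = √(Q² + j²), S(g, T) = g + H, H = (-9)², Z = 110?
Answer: -614 + √382981 ≈ 4.8546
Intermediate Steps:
H = 81
S(g, T) = 81 + g (S(g, T) = g + 81 = 81 + g)
G(-609, Z) - S(533, 380) = √((-609)² + 110²) - (81 + 533) = √(370881 + 12100) - 1*614 = √382981 - 614 = -614 + √382981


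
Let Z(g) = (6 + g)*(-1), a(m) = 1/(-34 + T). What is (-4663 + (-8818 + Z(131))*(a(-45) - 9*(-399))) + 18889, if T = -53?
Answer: -932149206/29 ≈ -3.2143e+7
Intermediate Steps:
a(m) = -1/87 (a(m) = 1/(-34 - 53) = 1/(-87) = -1/87)
Z(g) = -6 - g
(-4663 + (-8818 + Z(131))*(a(-45) - 9*(-399))) + 18889 = (-4663 + (-8818 + (-6 - 1*131))*(-1/87 - 9*(-399))) + 18889 = (-4663 + (-8818 + (-6 - 131))*(-1/87 + 3591)) + 18889 = (-4663 + (-8818 - 137)*(312416/87)) + 18889 = (-4663 - 8955*312416/87) + 18889 = (-4663 - 932561760/29) + 18889 = -932696987/29 + 18889 = -932149206/29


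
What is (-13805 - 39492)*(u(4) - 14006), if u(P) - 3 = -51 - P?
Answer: 749249226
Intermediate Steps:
u(P) = -48 - P (u(P) = 3 + (-51 - P) = -48 - P)
(-13805 - 39492)*(u(4) - 14006) = (-13805 - 39492)*((-48 - 1*4) - 14006) = -53297*((-48 - 4) - 14006) = -53297*(-52 - 14006) = -53297*(-14058) = 749249226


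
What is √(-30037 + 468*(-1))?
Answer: I*√30505 ≈ 174.66*I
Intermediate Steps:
√(-30037 + 468*(-1)) = √(-30037 - 468) = √(-30505) = I*√30505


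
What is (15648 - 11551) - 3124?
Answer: 973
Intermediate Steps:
(15648 - 11551) - 3124 = 4097 - 3124 = 973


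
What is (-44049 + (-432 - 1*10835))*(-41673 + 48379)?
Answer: -370949096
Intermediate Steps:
(-44049 + (-432 - 1*10835))*(-41673 + 48379) = (-44049 + (-432 - 10835))*6706 = (-44049 - 11267)*6706 = -55316*6706 = -370949096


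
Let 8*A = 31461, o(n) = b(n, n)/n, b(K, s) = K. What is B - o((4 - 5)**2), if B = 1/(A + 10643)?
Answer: -116597/116605 ≈ -0.99993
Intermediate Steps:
o(n) = 1 (o(n) = n/n = 1)
A = 31461/8 (A = (1/8)*31461 = 31461/8 ≈ 3932.6)
B = 8/116605 (B = 1/(31461/8 + 10643) = 1/(116605/8) = 8/116605 ≈ 6.8608e-5)
B - o((4 - 5)**2) = 8/116605 - 1*1 = 8/116605 - 1 = -116597/116605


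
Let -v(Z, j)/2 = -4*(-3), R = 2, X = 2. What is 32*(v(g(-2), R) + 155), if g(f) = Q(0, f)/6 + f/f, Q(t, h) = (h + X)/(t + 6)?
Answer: 4192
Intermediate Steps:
Q(t, h) = (2 + h)/(6 + t) (Q(t, h) = (h + 2)/(t + 6) = (2 + h)/(6 + t))
g(f) = 19/18 + f/36 (g(f) = ((2 + f)/(6 + 0))/6 + f/f = ((2 + f)/6)*(1/6) + 1 = (1/3 + f/6)*(1/6) + 1 = (1/18 + f/36) + 1 = 19/18 + f/36)
v(Z, j) = -24 (v(Z, j) = -(-8)*(-3) = -2*12 = -24)
32*(v(g(-2), R) + 155) = 32*(-24 + 155) = 32*131 = 4192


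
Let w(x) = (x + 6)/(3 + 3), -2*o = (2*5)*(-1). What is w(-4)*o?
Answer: 5/3 ≈ 1.6667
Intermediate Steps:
o = 5 (o = -2*5*(-1)/2 = -5*(-1) = -1/2*(-10) = 5)
w(x) = 1 + x/6 (w(x) = (6 + x)/6 = (6 + x)*(1/6) = 1 + x/6)
w(-4)*o = (1 + (1/6)*(-4))*5 = (1 - 2/3)*5 = (1/3)*5 = 5/3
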